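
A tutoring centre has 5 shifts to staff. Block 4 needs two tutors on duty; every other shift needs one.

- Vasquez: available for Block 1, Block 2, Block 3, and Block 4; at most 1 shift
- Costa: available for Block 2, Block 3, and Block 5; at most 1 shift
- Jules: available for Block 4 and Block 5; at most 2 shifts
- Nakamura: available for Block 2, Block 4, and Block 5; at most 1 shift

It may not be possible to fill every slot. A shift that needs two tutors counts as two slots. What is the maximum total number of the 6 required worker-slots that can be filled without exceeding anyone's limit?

Total capacity across all tutors is 1+1+2+1 = 5, and 6 slots are needed, so at most 5 can be filled.
An assignment achieving 5: Block 1→Vasquez, Block 2→Nakamura, Block 3→Costa, Block 4→Jules, Block 5→Jules.
Loads: Vasquez 1/1, Costa 1/1, Jules 2/2, Nakamura 1/1.

5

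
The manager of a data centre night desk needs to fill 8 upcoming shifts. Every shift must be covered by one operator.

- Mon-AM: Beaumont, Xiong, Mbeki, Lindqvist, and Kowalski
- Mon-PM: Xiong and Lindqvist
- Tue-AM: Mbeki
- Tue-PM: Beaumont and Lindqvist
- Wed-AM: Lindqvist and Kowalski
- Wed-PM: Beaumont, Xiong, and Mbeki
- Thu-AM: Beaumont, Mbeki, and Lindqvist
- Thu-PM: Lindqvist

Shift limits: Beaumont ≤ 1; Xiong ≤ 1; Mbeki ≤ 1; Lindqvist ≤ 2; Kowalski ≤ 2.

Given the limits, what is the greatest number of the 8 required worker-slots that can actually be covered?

7

Total capacity across all operators is 1+1+1+2+2 = 7, and 8 slots are needed, so at most 7 can be filled.
An assignment achieving 7: Mon-AM→Kowalski, Mon-PM→Xiong, Tue-AM→Mbeki, Tue-PM→Beaumont, Wed-AM→Kowalski, Thu-AM→Lindqvist, Thu-PM→Lindqvist.
Loads: Beaumont 1/1, Xiong 1/1, Mbeki 1/1, Lindqvist 2/2, Kowalski 2/2.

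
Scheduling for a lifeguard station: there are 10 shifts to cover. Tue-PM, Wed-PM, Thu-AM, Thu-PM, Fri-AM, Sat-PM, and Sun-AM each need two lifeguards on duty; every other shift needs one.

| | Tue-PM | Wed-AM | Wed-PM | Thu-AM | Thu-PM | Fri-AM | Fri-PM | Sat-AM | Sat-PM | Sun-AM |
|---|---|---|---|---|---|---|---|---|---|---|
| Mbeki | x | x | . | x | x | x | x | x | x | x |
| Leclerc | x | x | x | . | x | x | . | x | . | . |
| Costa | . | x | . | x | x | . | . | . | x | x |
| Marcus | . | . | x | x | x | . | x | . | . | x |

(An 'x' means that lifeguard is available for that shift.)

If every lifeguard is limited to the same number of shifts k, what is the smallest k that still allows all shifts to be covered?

5

With 4 lifeguards and 17 worker-slots to fill, someone must work at least ⌈17/4⌉ = 5 shifts, so k ≥ 5.
k = 5 works: Tue-PM→Mbeki+Leclerc, Wed-AM→Leclerc, Wed-PM→Leclerc+Marcus, Thu-AM→Costa+Marcus, Thu-PM→Leclerc+Costa, Fri-AM→Mbeki+Leclerc, Fri-PM→Mbeki, Sat-AM→Mbeki, Sat-PM→Mbeki+Costa, Sun-AM→Costa+Marcus.
Loads: Mbeki 5, Leclerc 5, Costa 4, Marcus 3 — all ≤ 5.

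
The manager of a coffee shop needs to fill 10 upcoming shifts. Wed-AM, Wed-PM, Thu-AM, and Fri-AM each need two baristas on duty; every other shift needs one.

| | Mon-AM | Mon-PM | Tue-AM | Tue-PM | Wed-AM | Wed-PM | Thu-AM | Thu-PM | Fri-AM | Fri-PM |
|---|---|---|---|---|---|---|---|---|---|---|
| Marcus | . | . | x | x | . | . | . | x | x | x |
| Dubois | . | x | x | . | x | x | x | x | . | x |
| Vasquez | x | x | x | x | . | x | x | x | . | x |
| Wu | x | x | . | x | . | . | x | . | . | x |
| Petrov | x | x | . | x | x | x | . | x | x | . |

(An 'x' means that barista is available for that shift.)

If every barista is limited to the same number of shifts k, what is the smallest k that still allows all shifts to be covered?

3

With 5 baristas and 14 worker-slots to fill, someone must work at least ⌈14/5⌉ = 3 shifts, so k ≥ 3.
k = 3 works: Mon-AM→Vasquez, Mon-PM→Wu, Tue-AM→Marcus, Tue-PM→Marcus, Wed-AM→Dubois+Petrov, Wed-PM→Dubois+Vasquez, Thu-AM→Dubois+Vasquez, Thu-PM→Petrov, Fri-AM→Marcus+Petrov, Fri-PM→Wu.
Loads: Marcus 3, Dubois 3, Vasquez 3, Wu 2, Petrov 3 — all ≤ 3.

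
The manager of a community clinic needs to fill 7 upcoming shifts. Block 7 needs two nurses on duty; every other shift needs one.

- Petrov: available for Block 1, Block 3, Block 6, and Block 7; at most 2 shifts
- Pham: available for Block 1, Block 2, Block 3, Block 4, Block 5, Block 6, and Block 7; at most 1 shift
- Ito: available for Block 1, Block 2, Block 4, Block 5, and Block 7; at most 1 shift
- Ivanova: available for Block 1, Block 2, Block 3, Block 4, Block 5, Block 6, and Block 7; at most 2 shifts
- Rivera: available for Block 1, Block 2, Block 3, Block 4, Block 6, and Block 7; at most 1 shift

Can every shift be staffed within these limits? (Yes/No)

Total capacity is 2+1+1+2+1 = 7 but 8 worker-slots are needed — infeasible.

No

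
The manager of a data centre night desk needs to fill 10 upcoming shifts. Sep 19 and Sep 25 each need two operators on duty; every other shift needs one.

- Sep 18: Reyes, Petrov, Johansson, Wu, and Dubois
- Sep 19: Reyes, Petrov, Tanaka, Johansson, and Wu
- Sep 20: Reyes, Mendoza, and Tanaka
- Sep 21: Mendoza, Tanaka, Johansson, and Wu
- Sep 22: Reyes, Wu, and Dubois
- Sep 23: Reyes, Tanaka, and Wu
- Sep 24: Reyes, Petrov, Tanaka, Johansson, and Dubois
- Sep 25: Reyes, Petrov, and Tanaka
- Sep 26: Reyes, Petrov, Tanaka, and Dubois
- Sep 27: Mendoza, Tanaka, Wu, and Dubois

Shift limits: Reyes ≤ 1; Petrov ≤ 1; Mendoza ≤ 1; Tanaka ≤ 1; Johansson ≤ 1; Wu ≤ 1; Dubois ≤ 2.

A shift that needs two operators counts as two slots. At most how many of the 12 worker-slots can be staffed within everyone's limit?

Total capacity across all operators is 1+1+1+1+1+1+2 = 8, and 12 slots are needed, so at most 8 can be filled.
An assignment achieving 8: Sep 18→Johansson, Sep 20→Reyes, Sep 21→Mendoza, Sep 22→Wu, Sep 23→Tanaka, Sep 25→Petrov, Sep 26→Dubois, Sep 27→Dubois.
Loads: Reyes 1/1, Petrov 1/1, Mendoza 1/1, Tanaka 1/1, Johansson 1/1, Wu 1/1, Dubois 2/2.

8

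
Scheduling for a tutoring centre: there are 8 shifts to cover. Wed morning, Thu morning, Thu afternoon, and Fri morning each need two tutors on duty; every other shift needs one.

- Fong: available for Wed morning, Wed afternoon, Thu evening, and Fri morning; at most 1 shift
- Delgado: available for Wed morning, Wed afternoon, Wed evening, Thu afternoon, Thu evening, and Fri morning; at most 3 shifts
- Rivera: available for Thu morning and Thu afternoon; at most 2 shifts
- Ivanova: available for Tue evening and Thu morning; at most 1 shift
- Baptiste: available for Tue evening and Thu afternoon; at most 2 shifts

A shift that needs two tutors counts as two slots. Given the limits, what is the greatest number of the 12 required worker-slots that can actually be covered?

9

Total capacity across all tutors is 1+3+2+1+2 = 9, and 12 slots are needed, so at most 9 can be filled.
An assignment achieving 9: Tue evening→Baptiste, Wed morning→Fong+Delgado, Wed afternoon→Delgado, Wed evening→Delgado, Thu morning→Rivera+Ivanova, Thu afternoon→Rivera+Baptiste.
Loads: Fong 1/1, Delgado 3/3, Rivera 2/2, Ivanova 1/1, Baptiste 2/2.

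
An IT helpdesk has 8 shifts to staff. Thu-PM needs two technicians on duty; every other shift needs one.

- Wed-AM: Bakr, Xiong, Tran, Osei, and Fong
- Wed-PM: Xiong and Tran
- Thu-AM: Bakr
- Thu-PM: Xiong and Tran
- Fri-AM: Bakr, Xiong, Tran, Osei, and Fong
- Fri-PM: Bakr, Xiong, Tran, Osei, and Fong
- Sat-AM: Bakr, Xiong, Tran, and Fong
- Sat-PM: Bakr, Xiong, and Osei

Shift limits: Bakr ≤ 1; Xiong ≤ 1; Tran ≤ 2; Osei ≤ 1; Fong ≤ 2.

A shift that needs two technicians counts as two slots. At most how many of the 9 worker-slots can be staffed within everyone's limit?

7

Total capacity across all technicians is 1+1+2+1+2 = 7, and 9 slots are needed, so at most 7 can be filled.
An assignment achieving 7: Wed-AM→Fong, Wed-PM→Xiong, Thu-AM→Bakr, Thu-PM→Tran, Fri-AM→Fong, Sat-AM→Tran, Sat-PM→Osei.
Loads: Bakr 1/1, Xiong 1/1, Tran 2/2, Osei 1/1, Fong 2/2.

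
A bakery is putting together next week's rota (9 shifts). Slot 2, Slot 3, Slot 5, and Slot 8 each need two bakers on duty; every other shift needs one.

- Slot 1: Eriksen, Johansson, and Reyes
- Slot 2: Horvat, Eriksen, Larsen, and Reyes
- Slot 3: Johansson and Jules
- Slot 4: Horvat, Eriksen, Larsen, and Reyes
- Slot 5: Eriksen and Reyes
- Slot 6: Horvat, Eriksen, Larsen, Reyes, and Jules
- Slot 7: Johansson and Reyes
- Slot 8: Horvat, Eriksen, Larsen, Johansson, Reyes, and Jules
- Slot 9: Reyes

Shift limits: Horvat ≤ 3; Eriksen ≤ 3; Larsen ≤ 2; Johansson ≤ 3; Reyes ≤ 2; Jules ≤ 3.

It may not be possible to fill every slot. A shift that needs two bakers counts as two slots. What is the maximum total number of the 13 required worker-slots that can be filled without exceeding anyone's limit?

13

Total capacity across all bakers is 3+3+2+3+2+3 = 16, and 13 slots are needed, so at most 13 can be filled.
An assignment achieving 13: Slot 1→Eriksen, Slot 2→Horvat+Eriksen, Slot 3→Johansson+Jules, Slot 4→Horvat, Slot 5→Eriksen+Reyes, Slot 6→Horvat, Slot 7→Johansson, Slot 8→Larsen+Johansson, Slot 9→Reyes.
Loads: Horvat 3/3, Eriksen 3/3, Larsen 1/2, Johansson 3/3, Reyes 2/2, Jules 1/3.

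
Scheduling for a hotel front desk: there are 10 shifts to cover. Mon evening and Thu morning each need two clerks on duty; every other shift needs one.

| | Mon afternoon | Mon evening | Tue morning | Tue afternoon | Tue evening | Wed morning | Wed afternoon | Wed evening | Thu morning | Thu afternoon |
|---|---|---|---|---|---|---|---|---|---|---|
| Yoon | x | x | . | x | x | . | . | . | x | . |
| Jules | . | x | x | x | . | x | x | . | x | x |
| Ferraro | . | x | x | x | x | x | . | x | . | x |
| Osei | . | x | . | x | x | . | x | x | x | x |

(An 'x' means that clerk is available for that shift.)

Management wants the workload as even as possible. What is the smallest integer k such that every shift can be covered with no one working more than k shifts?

With 4 clerks and 12 worker-slots to fill, someone must work at least ⌈12/4⌉ = 3 shifts, so k ≥ 3.
k = 3 works: Mon afternoon→Yoon, Mon evening→Ferraro+Osei, Tue morning→Jules, Tue afternoon→Osei, Tue evening→Yoon, Wed morning→Jules, Wed afternoon→Jules, Wed evening→Ferraro, Thu morning→Yoon+Osei, Thu afternoon→Ferraro.
Loads: Yoon 3, Jules 3, Ferraro 3, Osei 3 — all ≤ 3.

3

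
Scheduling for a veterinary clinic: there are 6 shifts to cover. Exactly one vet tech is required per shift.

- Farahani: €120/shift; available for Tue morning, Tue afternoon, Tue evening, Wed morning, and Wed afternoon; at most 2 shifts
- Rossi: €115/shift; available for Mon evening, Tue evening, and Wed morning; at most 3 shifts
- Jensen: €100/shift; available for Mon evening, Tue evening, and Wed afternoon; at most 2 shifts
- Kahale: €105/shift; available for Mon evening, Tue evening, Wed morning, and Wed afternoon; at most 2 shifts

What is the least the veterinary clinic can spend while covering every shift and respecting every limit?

€650

Tue morning can only be covered by Farahani, so that assignment is forced.
Tue afternoon can only be covered by Farahani, so that assignment is forced.
Picking the cheapest available vet tech for each shift independently would cost €645, but that ignores the shift limits.
An optimal schedule: Mon evening→Jensen, Tue morning→Farahani, Tue afternoon→Farahani, Tue evening→Kahale, Wed morning→Kahale, Wed afternoon→Jensen.
Total: 100 + 120 + 120 + 105 + 105 + 100 = €650.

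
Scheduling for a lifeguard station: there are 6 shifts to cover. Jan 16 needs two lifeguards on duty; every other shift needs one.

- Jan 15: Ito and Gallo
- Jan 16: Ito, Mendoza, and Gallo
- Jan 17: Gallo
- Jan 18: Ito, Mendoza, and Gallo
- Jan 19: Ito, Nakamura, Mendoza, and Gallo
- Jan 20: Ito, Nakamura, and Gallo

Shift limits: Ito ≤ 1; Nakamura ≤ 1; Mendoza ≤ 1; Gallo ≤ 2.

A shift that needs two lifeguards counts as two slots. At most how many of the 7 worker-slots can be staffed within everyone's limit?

5

Total capacity across all lifeguards is 1+1+1+2 = 5, and 7 slots are needed, so at most 5 can be filled.
An assignment achieving 5: Jan 15→Ito, Jan 16→Mendoza+Gallo, Jan 17→Gallo, Jan 20→Nakamura.
Loads: Ito 1/1, Nakamura 1/1, Mendoza 1/1, Gallo 2/2.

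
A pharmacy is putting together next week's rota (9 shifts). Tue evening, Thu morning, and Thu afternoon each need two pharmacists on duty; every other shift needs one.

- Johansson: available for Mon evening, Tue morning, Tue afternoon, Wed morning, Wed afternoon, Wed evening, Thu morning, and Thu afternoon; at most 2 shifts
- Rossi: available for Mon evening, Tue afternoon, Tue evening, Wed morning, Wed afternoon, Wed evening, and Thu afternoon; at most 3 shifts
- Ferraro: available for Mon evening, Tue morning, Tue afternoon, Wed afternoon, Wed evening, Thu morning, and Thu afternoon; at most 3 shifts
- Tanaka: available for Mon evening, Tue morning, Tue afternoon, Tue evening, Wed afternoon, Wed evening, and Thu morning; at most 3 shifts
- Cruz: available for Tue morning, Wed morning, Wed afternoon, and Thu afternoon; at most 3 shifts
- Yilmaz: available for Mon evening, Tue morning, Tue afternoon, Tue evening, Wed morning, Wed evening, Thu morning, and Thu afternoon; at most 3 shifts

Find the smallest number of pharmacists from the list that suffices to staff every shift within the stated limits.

4

12 slots to fill and no one can take more than 3, so at least ⌈12/3⌉ = 4 pharmacists are needed.
Rossi, Ferraro, Tanaka, and Cruz alone can cover everything: Mon evening→Rossi, Tue morning→Cruz, Tue afternoon→Ferraro, Tue evening→Rossi+Tanaka, Wed morning→Rossi, Wed afternoon→Cruz, Wed evening→Tanaka, Thu morning→Ferraro+Tanaka, Thu afternoon→Ferraro+Cruz.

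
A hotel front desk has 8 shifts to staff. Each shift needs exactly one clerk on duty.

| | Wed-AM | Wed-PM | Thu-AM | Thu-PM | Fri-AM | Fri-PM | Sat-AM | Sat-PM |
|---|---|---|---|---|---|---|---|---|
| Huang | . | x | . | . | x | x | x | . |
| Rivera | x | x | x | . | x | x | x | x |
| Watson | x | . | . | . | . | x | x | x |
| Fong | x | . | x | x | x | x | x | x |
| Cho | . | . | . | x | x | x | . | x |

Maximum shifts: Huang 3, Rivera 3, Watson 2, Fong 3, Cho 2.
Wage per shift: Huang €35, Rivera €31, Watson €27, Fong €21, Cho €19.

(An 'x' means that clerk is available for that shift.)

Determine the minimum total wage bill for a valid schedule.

Picking the cheapest available clerk for each shift independently would cost €170, but that ignores the shift limits.
An optimal schedule: Wed-AM→Fong, Wed-PM→Rivera, Thu-AM→Fong, Thu-PM→Cho, Fri-AM→Cho, Fri-PM→Watson, Sat-AM→Fong, Sat-PM→Watson.
Total: 21 + 31 + 21 + 19 + 19 + 27 + 21 + 27 = €186.

€186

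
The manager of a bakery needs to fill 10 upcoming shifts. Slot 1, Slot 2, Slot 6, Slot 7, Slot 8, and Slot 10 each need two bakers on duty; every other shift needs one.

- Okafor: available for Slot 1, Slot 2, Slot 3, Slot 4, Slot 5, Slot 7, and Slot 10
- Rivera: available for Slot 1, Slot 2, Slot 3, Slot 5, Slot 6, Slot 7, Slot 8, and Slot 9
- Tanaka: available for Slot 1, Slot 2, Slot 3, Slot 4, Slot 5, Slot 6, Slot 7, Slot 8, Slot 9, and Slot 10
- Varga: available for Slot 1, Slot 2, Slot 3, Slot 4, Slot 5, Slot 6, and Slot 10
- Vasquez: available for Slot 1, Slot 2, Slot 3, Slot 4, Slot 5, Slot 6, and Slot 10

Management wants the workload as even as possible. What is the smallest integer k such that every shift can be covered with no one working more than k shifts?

With 5 bakers and 16 worker-slots to fill, someone must work at least ⌈16/5⌉ = 4 shifts, so k ≥ 4.
k = 4 works: Slot 1→Tanaka+Varga, Slot 2→Varga+Vasquez, Slot 3→Okafor, Slot 4→Okafor, Slot 5→Okafor, Slot 6→Rivera+Tanaka, Slot 7→Okafor+Rivera, Slot 8→Rivera+Tanaka, Slot 9→Rivera, Slot 10→Tanaka+Varga.
Loads: Okafor 4, Rivera 4, Tanaka 4, Varga 3, Vasquez 1 — all ≤ 4.

4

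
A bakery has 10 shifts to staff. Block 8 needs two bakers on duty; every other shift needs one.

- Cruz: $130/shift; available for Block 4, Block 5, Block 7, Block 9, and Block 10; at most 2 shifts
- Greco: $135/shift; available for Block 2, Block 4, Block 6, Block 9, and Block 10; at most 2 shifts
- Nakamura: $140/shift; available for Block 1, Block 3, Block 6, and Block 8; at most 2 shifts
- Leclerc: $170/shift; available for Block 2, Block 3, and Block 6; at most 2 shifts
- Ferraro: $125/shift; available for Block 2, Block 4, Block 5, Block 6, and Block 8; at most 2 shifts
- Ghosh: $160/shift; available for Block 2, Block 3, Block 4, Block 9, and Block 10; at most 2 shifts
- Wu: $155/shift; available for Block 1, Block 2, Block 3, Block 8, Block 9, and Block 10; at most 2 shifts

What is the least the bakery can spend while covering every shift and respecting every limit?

$1530

Block 7 can only be covered by Cruz, so that assignment is forced.
Picking the cheapest available baker for each shift independently would cost $1435, but that ignores the shift limits.
An optimal schedule: Block 1→Nakamura, Block 2→Ghosh, Block 3→Wu, Block 4→Cruz, Block 5→Ferraro, Block 6→Greco, Block 7→Cruz, Block 8→Ferraro+Nakamura, Block 9→Greco, Block 10→Wu.
Total: 140 + 160 + 155 + 130 + 125 + 135 + 130 + 125 + 140 + 135 + 155 = $1530.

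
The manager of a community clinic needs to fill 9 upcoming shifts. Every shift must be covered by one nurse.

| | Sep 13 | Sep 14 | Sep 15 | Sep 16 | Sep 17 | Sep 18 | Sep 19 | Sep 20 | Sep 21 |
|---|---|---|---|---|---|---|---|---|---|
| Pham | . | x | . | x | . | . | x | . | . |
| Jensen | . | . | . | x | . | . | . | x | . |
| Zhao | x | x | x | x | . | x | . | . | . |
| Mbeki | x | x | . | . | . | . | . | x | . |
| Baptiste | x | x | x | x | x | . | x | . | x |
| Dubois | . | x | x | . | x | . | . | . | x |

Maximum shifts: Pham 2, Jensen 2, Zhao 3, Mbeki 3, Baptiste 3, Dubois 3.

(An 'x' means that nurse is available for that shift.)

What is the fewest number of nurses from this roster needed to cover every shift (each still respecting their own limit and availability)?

9 slots to fill and no one can take more than 3, so at least ⌈9/3⌉ = 3 nurses are needed.
Zhao, Mbeki, and Baptiste alone can cover everything: Sep 13→Mbeki, Sep 14→Mbeki, Sep 15→Zhao, Sep 16→Zhao, Sep 17→Baptiste, Sep 18→Zhao, Sep 19→Baptiste, Sep 20→Mbeki, Sep 21→Baptiste.

3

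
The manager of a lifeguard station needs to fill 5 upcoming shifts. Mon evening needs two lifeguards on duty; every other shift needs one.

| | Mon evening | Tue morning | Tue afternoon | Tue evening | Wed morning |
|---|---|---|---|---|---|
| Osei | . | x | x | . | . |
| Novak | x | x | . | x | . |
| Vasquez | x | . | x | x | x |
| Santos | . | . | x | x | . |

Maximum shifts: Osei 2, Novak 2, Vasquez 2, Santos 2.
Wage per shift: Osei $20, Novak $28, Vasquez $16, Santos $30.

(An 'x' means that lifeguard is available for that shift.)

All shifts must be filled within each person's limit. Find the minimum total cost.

$128

Mon evening can only be covered by Novak and Vasquez, so that assignment is forced.
Wed morning can only be covered by Vasquez, so that assignment is forced.
Picking the cheapest available lifeguard for each shift independently would cost $112, but that ignores the shift limits.
An optimal schedule: Mon evening→Novak+Vasquez, Tue morning→Osei, Tue afternoon→Osei, Tue evening→Novak, Wed morning→Vasquez.
Total: 28 + 16 + 20 + 20 + 28 + 16 = $128.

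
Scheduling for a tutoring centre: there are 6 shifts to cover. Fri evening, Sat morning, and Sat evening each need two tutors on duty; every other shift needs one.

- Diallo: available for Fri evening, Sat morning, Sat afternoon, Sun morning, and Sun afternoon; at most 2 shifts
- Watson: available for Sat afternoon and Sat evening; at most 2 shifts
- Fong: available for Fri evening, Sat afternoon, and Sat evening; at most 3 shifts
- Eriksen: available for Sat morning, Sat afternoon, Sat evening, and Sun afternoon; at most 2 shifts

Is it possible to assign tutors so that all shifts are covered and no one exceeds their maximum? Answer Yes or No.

Total capacity is 9 and 9 slots are needed, so capacity alone doesn't rule it out.
Shifts {Fri evening, Sat morning, Sun morning} need 5 worker-slots in total, but the tutors available for any of those shifts (Diallo, Fong, and Eriksen) can supply at most 4 among them. So no valid schedule exists.

No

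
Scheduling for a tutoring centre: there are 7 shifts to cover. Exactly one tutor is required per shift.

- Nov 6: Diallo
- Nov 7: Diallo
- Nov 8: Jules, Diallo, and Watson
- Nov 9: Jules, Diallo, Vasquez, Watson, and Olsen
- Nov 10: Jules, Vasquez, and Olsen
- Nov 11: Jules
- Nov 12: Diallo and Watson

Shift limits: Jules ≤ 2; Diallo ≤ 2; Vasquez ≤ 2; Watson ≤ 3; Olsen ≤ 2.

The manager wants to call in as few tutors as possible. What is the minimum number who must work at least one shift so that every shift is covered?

3

7 slots to fill and no one can take more than 3, so at least ⌈7/3⌉ = 3 tutors are needed.
Jules, Diallo, and Watson alone can cover everything: Nov 6→Diallo, Nov 7→Diallo, Nov 8→Watson, Nov 9→Watson, Nov 10→Jules, Nov 11→Jules, Nov 12→Watson.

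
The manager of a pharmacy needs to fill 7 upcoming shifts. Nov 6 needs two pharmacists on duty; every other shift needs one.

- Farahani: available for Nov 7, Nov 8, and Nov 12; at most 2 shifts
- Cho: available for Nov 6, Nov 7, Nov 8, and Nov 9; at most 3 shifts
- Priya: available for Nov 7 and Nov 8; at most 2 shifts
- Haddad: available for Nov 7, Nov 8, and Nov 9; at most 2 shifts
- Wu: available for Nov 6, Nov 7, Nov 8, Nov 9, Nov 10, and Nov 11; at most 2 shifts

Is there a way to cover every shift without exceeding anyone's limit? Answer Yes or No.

No

Total capacity is 11 and 8 slots are needed, so capacity alone doesn't rule it out.
Shifts {Nov 6, Nov 10, Nov 11} need 4 worker-slots in total, but the pharmacists available for any of those shifts (Cho and Wu) can supply at most 3 among them. So no valid schedule exists.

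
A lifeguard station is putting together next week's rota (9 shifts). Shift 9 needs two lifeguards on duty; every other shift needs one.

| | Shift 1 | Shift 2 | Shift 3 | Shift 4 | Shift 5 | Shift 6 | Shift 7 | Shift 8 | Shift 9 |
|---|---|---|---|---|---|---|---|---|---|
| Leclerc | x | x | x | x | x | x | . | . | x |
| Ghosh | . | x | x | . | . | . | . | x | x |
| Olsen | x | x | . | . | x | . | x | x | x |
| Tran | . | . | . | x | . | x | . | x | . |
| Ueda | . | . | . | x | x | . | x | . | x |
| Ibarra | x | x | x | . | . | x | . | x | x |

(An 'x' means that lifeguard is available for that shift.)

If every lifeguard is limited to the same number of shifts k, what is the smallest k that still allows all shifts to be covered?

With 6 lifeguards and 10 worker-slots to fill, someone must work at least ⌈10/6⌉ = 2 shifts, so k ≥ 2.
k = 2 works: Shift 1→Leclerc, Shift 2→Ghosh, Shift 3→Leclerc, Shift 4→Tran, Shift 5→Olsen, Shift 6→Tran, Shift 7→Olsen, Shift 8→Ghosh, Shift 9→Ueda+Ibarra.
Loads: Leclerc 2, Ghosh 2, Olsen 2, Tran 2, Ueda 1, Ibarra 1 — all ≤ 2.

2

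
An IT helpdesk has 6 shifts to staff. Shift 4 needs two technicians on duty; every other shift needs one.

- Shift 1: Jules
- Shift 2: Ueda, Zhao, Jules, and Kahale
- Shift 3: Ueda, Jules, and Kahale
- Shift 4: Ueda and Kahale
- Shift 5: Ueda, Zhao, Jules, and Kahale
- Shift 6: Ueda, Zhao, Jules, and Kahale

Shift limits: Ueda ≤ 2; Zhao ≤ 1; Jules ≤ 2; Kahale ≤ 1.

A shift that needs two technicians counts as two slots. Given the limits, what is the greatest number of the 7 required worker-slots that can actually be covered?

Total capacity across all technicians is 2+1+2+1 = 6, and 7 slots are needed, so at most 6 can be filled.
An assignment achieving 6: Shift 1→Jules, Shift 2→Zhao, Shift 3→Ueda, Shift 4→Ueda+Kahale, Shift 5→Jules.
Loads: Ueda 2/2, Zhao 1/1, Jules 2/2, Kahale 1/1.

6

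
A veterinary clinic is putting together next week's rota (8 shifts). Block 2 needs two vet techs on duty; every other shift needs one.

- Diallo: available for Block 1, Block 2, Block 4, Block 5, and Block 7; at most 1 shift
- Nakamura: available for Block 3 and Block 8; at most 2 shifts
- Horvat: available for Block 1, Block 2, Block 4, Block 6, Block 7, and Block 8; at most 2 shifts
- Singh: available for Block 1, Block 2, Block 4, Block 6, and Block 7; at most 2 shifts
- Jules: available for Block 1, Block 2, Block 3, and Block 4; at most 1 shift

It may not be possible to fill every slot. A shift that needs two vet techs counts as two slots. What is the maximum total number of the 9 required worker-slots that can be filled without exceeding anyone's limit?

8

Total capacity across all vet techs is 1+2+2+2+1 = 8, and 9 slots are needed, so at most 8 can be filled.
An assignment achieving 8: Block 1→Singh, Block 2→Singh+Jules, Block 3→Nakamura, Block 5→Diallo, Block 6→Horvat, Block 7→Horvat, Block 8→Nakamura.
Loads: Diallo 1/1, Nakamura 2/2, Horvat 2/2, Singh 2/2, Jules 1/1.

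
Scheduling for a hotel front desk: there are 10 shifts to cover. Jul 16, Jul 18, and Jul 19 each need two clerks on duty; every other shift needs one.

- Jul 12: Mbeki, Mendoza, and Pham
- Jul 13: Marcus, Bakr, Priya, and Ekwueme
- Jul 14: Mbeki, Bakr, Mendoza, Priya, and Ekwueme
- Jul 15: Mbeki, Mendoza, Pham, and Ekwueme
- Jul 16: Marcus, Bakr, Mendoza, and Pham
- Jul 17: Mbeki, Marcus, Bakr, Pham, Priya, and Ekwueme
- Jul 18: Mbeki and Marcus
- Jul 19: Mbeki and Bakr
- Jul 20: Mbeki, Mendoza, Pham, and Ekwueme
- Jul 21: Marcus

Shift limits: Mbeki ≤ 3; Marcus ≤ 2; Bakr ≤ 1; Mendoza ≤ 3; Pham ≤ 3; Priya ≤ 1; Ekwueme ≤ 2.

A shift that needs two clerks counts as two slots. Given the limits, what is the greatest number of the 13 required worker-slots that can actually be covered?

Total capacity across all clerks is 3+2+1+3+3+1+2 = 15, and 13 slots are needed, so at most 13 can be filled.
An assignment achieving 13: Jul 12→Mbeki, Jul 13→Priya, Jul 14→Ekwueme, Jul 15→Mendoza, Jul 16→Mendoza+Pham, Jul 17→Pham, Jul 18→Mbeki+Marcus, Jul 19→Mbeki+Bakr, Jul 20→Mendoza, Jul 21→Marcus.
Loads: Mbeki 3/3, Marcus 2/2, Bakr 1/1, Mendoza 3/3, Pham 2/3, Priya 1/1, Ekwueme 1/2.

13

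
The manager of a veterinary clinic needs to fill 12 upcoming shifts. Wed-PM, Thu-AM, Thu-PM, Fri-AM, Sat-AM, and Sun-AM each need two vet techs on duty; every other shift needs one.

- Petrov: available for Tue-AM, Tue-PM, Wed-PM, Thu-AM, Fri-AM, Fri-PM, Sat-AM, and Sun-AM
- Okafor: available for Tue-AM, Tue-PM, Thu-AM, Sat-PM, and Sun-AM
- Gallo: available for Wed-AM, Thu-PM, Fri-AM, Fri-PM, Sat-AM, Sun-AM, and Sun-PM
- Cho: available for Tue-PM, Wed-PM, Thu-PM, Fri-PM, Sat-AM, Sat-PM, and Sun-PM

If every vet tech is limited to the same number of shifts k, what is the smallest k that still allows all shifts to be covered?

With 4 vet techs and 18 worker-slots to fill, someone must work at least ⌈18/4⌉ = 5 shifts, so k ≥ 5.
k = 5 works: Tue-AM→Petrov, Tue-PM→Okafor, Wed-AM→Gallo, Wed-PM→Petrov+Cho, Thu-AM→Petrov+Okafor, Thu-PM→Gallo+Cho, Fri-AM→Petrov+Gallo, Fri-PM→Cho, Sat-AM→Petrov+Cho, Sat-PM→Okafor, Sun-AM→Okafor+Gallo, Sun-PM→Gallo.
Loads: Petrov 5, Okafor 4, Gallo 5, Cho 4 — all ≤ 5.

5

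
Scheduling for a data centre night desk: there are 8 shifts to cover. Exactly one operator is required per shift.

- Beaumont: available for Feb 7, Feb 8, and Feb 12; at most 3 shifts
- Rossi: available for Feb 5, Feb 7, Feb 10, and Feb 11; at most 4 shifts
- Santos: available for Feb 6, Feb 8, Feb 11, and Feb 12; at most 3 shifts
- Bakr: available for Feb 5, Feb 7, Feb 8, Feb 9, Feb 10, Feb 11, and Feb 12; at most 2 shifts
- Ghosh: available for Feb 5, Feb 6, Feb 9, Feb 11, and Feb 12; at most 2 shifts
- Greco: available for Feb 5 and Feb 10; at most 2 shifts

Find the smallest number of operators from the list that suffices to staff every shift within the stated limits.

3

8 slots to fill and no one can take more than 4, so at least ⌈8/4⌉ = 2 operators are needed.
Any 2 operators together have capacity at most 4+3 = 7 < 8 slots, so 2 can never suffice.
Beaumont, Rossi, and Ghosh alone can cover everything: Feb 5→Rossi, Feb 6→Ghosh, Feb 7→Beaumont, Feb 8→Beaumont, Feb 9→Ghosh, Feb 10→Rossi, Feb 11→Rossi, Feb 12→Beaumont.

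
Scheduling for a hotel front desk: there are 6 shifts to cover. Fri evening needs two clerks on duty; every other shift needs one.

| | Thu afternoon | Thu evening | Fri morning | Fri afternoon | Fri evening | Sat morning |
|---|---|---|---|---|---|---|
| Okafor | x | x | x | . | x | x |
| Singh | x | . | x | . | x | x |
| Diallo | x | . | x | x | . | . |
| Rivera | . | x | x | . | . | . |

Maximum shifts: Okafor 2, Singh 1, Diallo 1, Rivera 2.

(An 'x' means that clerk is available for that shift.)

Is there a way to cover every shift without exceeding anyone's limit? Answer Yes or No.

No

Shifts {Thu afternoon, Fri afternoon, Fri evening, Sat morning} need 5 worker-slots in total, but the clerks available for any of those shifts (Okafor, Singh, and Diallo) can supply at most 4 among them. So no valid schedule exists.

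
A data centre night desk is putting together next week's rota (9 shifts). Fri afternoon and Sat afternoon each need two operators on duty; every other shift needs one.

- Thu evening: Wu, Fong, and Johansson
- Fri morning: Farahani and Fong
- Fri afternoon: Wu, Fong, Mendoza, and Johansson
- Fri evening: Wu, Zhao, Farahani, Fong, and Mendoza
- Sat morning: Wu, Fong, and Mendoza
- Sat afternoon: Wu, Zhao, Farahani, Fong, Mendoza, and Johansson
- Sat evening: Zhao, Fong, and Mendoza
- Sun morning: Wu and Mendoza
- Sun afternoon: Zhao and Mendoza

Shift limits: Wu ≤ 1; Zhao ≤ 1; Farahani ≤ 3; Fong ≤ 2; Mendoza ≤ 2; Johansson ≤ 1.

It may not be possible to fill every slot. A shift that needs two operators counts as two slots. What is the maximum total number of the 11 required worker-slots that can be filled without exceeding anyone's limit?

10

Total capacity across all operators is 1+1+3+2+2+1 = 10, and 11 slots are needed, so at most 10 can be filled.
An assignment achieving 10: Thu evening→Fong, Fri morning→Farahani, Fri afternoon→Mendoza+Johansson, Fri evening→Farahani, Sat morning→Fong, Sat afternoon→Farahani, Sat evening→Mendoza, Sun morning→Wu, Sun afternoon→Zhao.
Loads: Wu 1/1, Zhao 1/1, Farahani 3/3, Fong 2/2, Mendoza 2/2, Johansson 1/1.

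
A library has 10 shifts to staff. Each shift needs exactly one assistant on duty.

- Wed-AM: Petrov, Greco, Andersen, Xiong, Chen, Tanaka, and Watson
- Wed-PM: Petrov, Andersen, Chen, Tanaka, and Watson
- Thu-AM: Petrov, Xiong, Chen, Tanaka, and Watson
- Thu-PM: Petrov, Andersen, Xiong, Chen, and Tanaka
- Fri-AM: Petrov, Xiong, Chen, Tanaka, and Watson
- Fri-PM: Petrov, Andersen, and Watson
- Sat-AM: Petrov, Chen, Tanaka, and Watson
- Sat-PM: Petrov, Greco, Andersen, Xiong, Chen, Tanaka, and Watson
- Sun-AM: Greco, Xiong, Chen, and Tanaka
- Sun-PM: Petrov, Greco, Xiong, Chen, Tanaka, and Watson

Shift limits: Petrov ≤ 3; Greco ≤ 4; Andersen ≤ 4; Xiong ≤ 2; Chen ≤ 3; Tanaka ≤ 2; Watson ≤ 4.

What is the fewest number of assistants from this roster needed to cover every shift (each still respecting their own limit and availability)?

10 slots to fill and no one can take more than 4, so at least ⌈10/4⌉ = 3 assistants are needed.
Petrov, Greco, and Andersen alone can cover everything: Wed-AM→Greco, Wed-PM→Andersen, Thu-AM→Petrov, Thu-PM→Andersen, Fri-AM→Petrov, Fri-PM→Andersen, Sat-AM→Petrov, Sat-PM→Greco, Sun-AM→Greco, Sun-PM→Greco.

3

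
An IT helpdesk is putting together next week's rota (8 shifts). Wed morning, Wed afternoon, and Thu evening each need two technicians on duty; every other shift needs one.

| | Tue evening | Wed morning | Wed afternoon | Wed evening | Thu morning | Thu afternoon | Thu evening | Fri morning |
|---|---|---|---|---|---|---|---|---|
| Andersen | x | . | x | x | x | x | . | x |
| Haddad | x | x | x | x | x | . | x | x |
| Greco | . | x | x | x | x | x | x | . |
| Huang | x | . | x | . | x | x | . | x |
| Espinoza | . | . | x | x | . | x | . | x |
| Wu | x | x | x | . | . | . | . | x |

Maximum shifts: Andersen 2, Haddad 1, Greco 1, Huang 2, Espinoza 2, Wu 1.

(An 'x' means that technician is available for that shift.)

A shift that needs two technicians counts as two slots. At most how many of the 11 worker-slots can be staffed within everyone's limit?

Total capacity across all technicians is 2+1+1+2+2+1 = 9, and 11 slots are needed, so at most 9 can be filled.
An assignment achieving 9: Tue evening→Andersen, Wed morning→Wu, Wed afternoon→Espinoza, Wed evening→Andersen, Thu morning→Huang, Thu afternoon→Huang, Thu evening→Haddad+Greco, Fri morning→Espinoza.
Loads: Andersen 2/2, Haddad 1/1, Greco 1/1, Huang 2/2, Espinoza 2/2, Wu 1/1.

9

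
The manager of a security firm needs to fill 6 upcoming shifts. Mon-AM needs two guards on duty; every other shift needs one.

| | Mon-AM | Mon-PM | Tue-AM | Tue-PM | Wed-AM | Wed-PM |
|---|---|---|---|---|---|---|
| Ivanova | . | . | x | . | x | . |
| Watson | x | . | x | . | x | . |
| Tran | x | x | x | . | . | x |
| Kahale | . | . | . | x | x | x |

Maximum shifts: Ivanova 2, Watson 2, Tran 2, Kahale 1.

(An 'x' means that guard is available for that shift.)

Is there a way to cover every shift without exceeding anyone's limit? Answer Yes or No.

Total capacity is 7 and 7 slots are needed, so capacity alone doesn't rule it out.
Shifts {Mon-AM, Mon-PM, Tue-PM, Wed-PM} need 5 worker-slots in total, but the guards available for any of those shifts (Watson, Tran, and Kahale) can supply at most 4 among them. So no valid schedule exists.

No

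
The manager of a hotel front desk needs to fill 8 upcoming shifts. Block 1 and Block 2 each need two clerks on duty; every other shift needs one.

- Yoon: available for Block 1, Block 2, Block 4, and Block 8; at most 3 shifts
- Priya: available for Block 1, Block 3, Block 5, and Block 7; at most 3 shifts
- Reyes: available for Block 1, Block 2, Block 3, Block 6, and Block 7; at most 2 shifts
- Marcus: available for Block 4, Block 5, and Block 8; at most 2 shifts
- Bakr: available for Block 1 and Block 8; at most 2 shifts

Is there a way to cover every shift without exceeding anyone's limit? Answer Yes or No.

Block 2 can only be covered by Yoon and Reyes, so that assignment is forced.
Block 6 can only be covered by Reyes, so that assignment is forced.
One valid schedule: Block 1→Yoon+Bakr, Block 2→Yoon+Reyes, Block 3→Priya, Block 4→Yoon, Block 5→Priya, Block 6→Reyes, Block 7→Priya, Block 8→Marcus.
Loads: Yoon 3/3, Priya 3/3, Reyes 2/2, Marcus 1/2, Bakr 1/2 — all within limits.

Yes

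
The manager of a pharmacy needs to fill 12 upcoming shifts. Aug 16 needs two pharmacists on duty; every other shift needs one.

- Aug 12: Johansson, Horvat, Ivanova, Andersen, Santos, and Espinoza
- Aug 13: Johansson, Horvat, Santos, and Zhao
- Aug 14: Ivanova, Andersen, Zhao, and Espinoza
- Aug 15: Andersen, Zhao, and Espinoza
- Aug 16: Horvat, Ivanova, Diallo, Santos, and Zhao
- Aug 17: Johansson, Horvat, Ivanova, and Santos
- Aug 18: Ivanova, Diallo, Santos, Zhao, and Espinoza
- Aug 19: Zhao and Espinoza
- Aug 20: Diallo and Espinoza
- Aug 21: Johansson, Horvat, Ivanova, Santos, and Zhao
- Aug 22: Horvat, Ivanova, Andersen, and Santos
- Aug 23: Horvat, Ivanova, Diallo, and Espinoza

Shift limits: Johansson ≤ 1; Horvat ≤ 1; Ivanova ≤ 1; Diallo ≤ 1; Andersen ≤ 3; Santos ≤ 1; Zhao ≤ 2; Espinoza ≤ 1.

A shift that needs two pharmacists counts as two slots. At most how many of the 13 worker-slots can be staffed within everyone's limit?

Total capacity across all pharmacists is 1+1+1+1+3+1+2+1 = 11, and 13 slots are needed, so at most 11 can be filled.
An assignment achieving 11: Aug 12→Andersen, Aug 13→Johansson, Aug 14→Ivanova, Aug 15→Andersen, Aug 16→Santos+Zhao, Aug 17→Horvat, Aug 19→Zhao, Aug 20→Diallo, Aug 22→Andersen, Aug 23→Espinoza.
Loads: Johansson 1/1, Horvat 1/1, Ivanova 1/1, Diallo 1/1, Andersen 3/3, Santos 1/1, Zhao 2/2, Espinoza 1/1.

11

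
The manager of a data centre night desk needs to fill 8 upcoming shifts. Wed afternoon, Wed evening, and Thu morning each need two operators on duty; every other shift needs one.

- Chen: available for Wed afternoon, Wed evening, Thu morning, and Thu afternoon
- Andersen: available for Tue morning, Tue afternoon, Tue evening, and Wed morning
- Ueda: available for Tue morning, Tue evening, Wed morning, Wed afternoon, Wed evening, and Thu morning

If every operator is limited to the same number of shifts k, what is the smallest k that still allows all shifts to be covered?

4

With 3 operators and 11 worker-slots to fill, someone must work at least ⌈11/3⌉ = 4 shifts, so k ≥ 4.
k = 4 works: Tue morning→Andersen, Tue afternoon→Andersen, Tue evening→Andersen, Wed morning→Andersen, Wed afternoon→Chen+Ueda, Wed evening→Chen+Ueda, Thu morning→Chen+Ueda, Thu afternoon→Chen.
Loads: Chen 4, Andersen 4, Ueda 3 — all ≤ 4.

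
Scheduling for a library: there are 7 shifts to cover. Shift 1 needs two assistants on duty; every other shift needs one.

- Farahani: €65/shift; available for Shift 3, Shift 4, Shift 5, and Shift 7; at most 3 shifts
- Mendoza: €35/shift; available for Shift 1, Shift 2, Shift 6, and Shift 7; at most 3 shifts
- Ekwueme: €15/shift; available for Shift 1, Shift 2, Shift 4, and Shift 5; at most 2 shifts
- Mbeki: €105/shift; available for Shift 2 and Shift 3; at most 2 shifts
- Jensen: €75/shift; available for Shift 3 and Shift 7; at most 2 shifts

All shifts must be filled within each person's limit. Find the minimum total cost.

€330

Shift 1 can only be covered by Mendoza and Ekwueme, so that assignment is forced.
Shift 6 can only be covered by Mendoza, so that assignment is forced.
Picking the cheapest available assistant for each shift independently would cost €230, but that ignores the shift limits.
An optimal schedule: Shift 1→Ekwueme+Mendoza, Shift 2→Mendoza, Shift 3→Farahani, Shift 4→Ekwueme, Shift 5→Farahani, Shift 6→Mendoza, Shift 7→Farahani.
Total: 15 + 35 + 35 + 65 + 15 + 65 + 35 + 65 = €330.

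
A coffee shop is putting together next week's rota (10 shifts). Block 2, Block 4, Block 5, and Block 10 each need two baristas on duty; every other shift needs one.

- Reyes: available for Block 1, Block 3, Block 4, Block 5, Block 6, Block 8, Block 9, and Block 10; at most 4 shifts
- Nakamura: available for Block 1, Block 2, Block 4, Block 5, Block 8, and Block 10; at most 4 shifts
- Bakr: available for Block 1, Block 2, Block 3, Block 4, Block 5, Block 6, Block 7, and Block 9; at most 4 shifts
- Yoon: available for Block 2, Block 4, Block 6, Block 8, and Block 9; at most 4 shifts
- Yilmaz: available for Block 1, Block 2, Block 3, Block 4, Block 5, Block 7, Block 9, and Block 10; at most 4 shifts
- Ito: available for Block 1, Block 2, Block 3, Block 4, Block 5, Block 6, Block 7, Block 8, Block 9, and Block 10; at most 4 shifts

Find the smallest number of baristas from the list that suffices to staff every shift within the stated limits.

14 slots to fill and no one can take more than 4, so at least ⌈14/4⌉ = 4 baristas are needed.
Reyes, Nakamura, Bakr, and Yoon alone can cover everything: Block 1→Reyes, Block 2→Nakamura+Bakr, Block 3→Reyes, Block 4→Bakr+Yoon, Block 5→Reyes+Nakamura, Block 6→Bakr, Block 7→Bakr, Block 8→Nakamura, Block 9→Yoon, Block 10→Reyes+Nakamura.

4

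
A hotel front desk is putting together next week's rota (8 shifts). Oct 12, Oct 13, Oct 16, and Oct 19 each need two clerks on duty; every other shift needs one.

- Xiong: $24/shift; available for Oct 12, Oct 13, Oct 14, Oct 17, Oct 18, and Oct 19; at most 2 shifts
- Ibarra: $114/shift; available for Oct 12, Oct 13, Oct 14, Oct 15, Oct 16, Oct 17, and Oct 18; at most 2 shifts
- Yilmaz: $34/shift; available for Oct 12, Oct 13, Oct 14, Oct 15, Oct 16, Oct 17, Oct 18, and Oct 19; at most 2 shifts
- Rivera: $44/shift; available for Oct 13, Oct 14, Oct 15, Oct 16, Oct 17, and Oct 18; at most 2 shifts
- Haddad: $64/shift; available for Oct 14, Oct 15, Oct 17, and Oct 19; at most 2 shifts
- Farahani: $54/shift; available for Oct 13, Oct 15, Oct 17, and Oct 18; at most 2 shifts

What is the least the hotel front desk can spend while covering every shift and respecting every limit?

$668

Picking the cheapest available clerk for each shift independently would cost $358, but that ignores the shift limits.
An optimal schedule: Oct 12→Xiong+Ibarra, Oct 13→Rivera+Farahani, Oct 14→Rivera, Oct 15→Haddad, Oct 16→Ibarra+Yilmaz, Oct 17→Haddad, Oct 18→Farahani, Oct 19→Xiong+Yilmaz.
Total: 24 + 114 + 44 + 54 + 44 + 64 + 114 + 34 + 64 + 54 + 24 + 34 = $668.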